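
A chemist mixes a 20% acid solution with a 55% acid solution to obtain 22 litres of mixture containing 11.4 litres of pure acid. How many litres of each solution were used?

Let a = litres of solution A, b = litres of solution B.
  a + b = 22
  (11/20)b + (1/5)a = 57/5
Row-reduce the augmented matrix:
R2 ← R2 − 1/5·R1.
R2 ← R2 / (7/20).
R1 ← R1 − 1·R2.
Reading off the reduced rows gives a = 2, b = 20.

litres of solution A: 2, litres of solution B: 20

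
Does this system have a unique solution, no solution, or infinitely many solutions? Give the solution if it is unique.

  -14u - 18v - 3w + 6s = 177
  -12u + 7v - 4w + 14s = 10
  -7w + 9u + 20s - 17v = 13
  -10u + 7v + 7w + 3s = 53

u = -6, v = -6, w = 5, s = 0

Row-reduce the augmented matrix:
R1 ← R1 / (-14).
R2 ← R2 + 12·R1.
R3 ← R3 − 9·R1.
R4 ← R4 + 10·R1.
R2 ← R2 / (157/7).
R1 ← R1 − 9/7·R2.
R3 ← R3 + 200/7·R2.
R4 ← R4 − 139/7·R2.
R3 ← R3 / (-3375/314).
R1 ← R1 − 93/314·R3.
R2 ← R2 + 10/157·R3.
R4 ← R4 − 1634/157·R3.
R4 ← R4 / (9337/375).
R1 ← R1 − 4/125·R4.
R2 ← R2 − 14/75·R4.
R3 ← R3 + 1226/375·R4.
Reading off the reduced rows gives u = -6, v = -6, w = 5, s = 0.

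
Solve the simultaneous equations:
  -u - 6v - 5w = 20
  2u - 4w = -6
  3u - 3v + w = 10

u = -1, v = -4, w = 1

Row-reduce the augmented matrix:
R1 ← R1 / (-1).
R2 ← R2 − 2·R1.
R3 ← R3 − 3·R1.
R2 ← R2 / (-12).
R1 ← R1 − 6·R2.
R3 ← R3 + 21·R2.
R3 ← R3 / (21/2).
R1 ← R1 + 2·R3.
R2 ← R2 − 7/6·R3.
Reading off the reduced rows gives u = -1, v = -4, w = 1.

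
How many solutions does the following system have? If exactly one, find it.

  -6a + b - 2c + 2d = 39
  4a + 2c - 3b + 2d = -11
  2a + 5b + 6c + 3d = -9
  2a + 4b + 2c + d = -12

a = -5, b = -1, c = -1, d = 4

Row-reduce the augmented matrix:
R1 ← R1 / (-6).
R2 ← R2 − 4·R1.
R3 ← R3 − 2·R1.
R4 ← R4 − 2·R1.
R2 ← R2 / (-7/3).
R1 ← R1 + 1/6·R2.
R3 ← R3 − 16/3·R2.
R4 ← R4 − 13/3·R2.
R3 ← R3 / (48/7).
R1 ← R1 − 2/7·R3.
R2 ← R2 + 2/7·R3.
R4 ← R4 − 18/7·R3.
R4 ← R4 / (29/8).
R1 ← R1 + 25/24·R4.
R2 ← R2 + 23/24·R4.
R3 ← R3 − 79/48·R4.
Reading off the reduced rows gives a = -5, b = -1, c = -1, d = 4.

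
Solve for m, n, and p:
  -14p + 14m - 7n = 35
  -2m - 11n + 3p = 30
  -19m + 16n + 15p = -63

Row-reduce the augmented matrix:
R1 ← R1 / (14).
R2 ← R2 + 2·R1.
R3 ← R3 + 19·R1.
R2 ← R2 / (-12).
R1 ← R1 + 1/2·R2.
R3 ← R3 − 13/2·R2.
R3 ← R3 / (-83/24).
R1 ← R1 + 25/24·R3.
R2 ← R2 + 1/12·R3.
Reading off the reduced rows gives m = 0, n = -3, p = -1.

m = 0, n = -3, p = -1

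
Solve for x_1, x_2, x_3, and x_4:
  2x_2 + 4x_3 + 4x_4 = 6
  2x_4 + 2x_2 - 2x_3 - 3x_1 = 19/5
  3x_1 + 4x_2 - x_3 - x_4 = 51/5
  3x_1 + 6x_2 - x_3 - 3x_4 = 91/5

x_1 = -3/5, x_2 = 3, x_3 = 1, x_4 = -1

Row-reduce the augmented matrix:
Swap R1 and R2.
R1 ← R1 / (-3).
R3 ← R3 − 3·R1.
R4 ← R4 − 3·R1.
R2 ← R2 / (2).
R1 ← R1 + 2/3·R2.
R3 ← R3 − 6·R2.
R4 ← R4 − 8·R2.
R3 ← R3 / (-15).
R1 ← R1 − 2·R3.
R2 ← R2 − 2·R3.
R4 ← R4 + 19·R3.
R4 ← R4 / (-46/15).
R1 ← R1 + 4/5·R4.
R2 ← R2 − 8/15·R4.
R3 ← R3 − 11/15·R4.
Reading off the reduced rows gives x_1 = -3/5, x_2 = 3, x_3 = 1, x_4 = -1.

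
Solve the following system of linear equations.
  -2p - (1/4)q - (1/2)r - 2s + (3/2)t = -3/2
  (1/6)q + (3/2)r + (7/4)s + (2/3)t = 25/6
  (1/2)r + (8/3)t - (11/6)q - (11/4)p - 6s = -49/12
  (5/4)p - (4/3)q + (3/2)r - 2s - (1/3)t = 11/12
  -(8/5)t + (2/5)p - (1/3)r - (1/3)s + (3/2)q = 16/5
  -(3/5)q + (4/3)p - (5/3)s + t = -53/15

Row-reduce:
R1 ← R1 / (-2).
R3 ← R3 + 11/4·R1.
R4 ← R4 − 5/4·R1.
R5 ← R5 − 2/5·R1.
R6 ← R6 − 4/3·R1.
R2 ← R2 / (1/6).
R1 ← R1 − 1/8·R2.
R3 ← R3 + 143/96·R2.
R4 ← R4 + 143/96·R2.
R5 ← R5 − 29/20·R2.
R6 ← R6 + 23/30·R2.
R3 ← R3 / (467/32).
R1 ← R1 + 7/8·R3.
R2 ← R2 − 9·R3.
R4 ← R4 − 467/32·R3.
R5 ← R5 + 809/60·R3.
R6 ← R6 − 197/30·R3.
Swap R4 and R5.
R4 ← R4 / (-10532/2335).
R1 ← R1 − 201/467·R4.
R2 ← R2 − 1335/467·R4.
R3 ← R3 − 793/934·R4.
R6 ← R6 + 736/1401·R4.
Swap R5 and R6.
R5 ← R5 / (88253/39495).
R1 ← R1 + 10063/10532·R5.
R2 ← R2 + 7417/10532·R5.
R3 ← R3 − 5361/21064·R5.
R4 ← R4 − 2421/10532·R5.
Row 6 reduces to 0 = 2, a contradiction. The system is inconsistent.

no solution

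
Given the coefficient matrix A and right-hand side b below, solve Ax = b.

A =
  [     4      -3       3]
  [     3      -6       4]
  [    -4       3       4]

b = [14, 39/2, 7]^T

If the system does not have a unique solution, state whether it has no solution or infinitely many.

x_1 = 1/2, x_2 = -1, x_3 = 3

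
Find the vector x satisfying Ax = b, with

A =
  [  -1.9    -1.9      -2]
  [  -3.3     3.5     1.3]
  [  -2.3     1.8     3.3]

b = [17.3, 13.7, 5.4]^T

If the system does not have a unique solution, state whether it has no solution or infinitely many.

Row-reduce the augmented matrix:
R1 ← R1 / (-19/10).
R2 ← R2 + 33/10·R1.
R3 ← R3 + 23/10·R1.
R2 ← R2 / (34/5).
R1 ← R1 − 1·R2.
R3 ← R3 − 41/10·R2.
R3 ← R3 / (36729/12920).
R1 ← R1 − 453/1292·R3.
R2 ← R2 − 907/1292·R3.
Reading off the reduced rows gives x_1 = -6, x_2 = -1, x_3 = -2.

x_1 = -6, x_2 = -1, x_3 = -2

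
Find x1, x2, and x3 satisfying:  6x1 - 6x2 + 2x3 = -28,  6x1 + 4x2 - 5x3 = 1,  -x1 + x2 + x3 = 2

x1 = -5/2, x2 = 3/2, x3 = -2

Row-reduce the augmented matrix:
R1 ← R1 / (6).
R2 ← R2 − 6·R1.
R3 ← R3 + 1·R1.
R2 ← R2 / (10).
R1 ← R1 + 1·R2.
R3 ← R3 / (4/3).
R1 ← R1 + 11/30·R3.
R2 ← R2 + 7/10·R3.
Reading off the reduced rows gives x1 = -5/2, x2 = 3/2, x3 = -2.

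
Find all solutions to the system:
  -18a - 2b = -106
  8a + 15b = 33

a = 6, b = -1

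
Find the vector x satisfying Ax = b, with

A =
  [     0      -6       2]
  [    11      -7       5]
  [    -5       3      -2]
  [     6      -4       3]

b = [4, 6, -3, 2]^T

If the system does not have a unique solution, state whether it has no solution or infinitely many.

no solution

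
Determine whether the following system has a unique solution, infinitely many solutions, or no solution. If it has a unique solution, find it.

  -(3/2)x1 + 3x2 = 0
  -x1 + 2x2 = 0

infinitely many solutions

Row-reduce:
R1 ← R1 / (-3/2).
R2 ← R2 + 1·R1.
Rank is 1 with 2 unknowns, leaving x2 free.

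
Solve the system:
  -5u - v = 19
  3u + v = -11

u = -4, v = 1

Row-reduce the augmented matrix:
R1 ← R1 / (-5).
R2 ← R2 − 3·R1.
R2 ← R2 / (2/5).
R1 ← R1 − 1/5·R2.
Reading off the reduced rows gives u = -4, v = 1.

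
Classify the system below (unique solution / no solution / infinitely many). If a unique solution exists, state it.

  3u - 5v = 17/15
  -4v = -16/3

u = 13/5, v = 4/3

Row-reduce the augmented matrix:
R1 ← R1 / (3).
R2 ← R2 / (-4).
R1 ← R1 + 5/3·R2.
Reading off the reduced rows gives u = 13/5, v = 4/3.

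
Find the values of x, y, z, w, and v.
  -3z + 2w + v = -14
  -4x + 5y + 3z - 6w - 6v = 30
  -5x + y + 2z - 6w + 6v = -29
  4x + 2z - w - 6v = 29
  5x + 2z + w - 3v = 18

x = -2, y = -1, z = 5, w = 3, v = -5

Row-reduce the augmented matrix:
Swap R1 and R2.
R1 ← R1 / (-4).
R3 ← R3 + 5·R1.
R4 ← R4 − 4·R1.
R5 ← R5 − 5·R1.
Swap R2 and R3.
R2 ← R2 / (-21/4).
R1 ← R1 + 5/4·R2.
R4 ← R4 − 5·R2.
R5 ← R5 − 25/4·R2.
R3 ← R3 / (-3).
R1 ← R1 + 1/3·R3.
R2 ← R2 − 1/3·R3.
R4 ← R4 − 10/3·R3.
R5 ← R5 − 11/3·R3.
R4 ← R4 / (-211/63).
R1 ← R1 − 58/63·R4.
R2 ← R2 + 4/63·R4.
R3 ← R3 + 2/3·R4.
R5 ← R5 + 143/63·R4.
R5 ← R5 / (1152/211).
R1 ← R1 + 271/211·R5.
R2 ← R2 + 527/211·R5.
R3 ← R3 + 153/211·R5.
R4 ← R4 + 124/211·R5.
Reading off the reduced rows gives x = -2, y = -1, z = 5, w = 3, v = -5.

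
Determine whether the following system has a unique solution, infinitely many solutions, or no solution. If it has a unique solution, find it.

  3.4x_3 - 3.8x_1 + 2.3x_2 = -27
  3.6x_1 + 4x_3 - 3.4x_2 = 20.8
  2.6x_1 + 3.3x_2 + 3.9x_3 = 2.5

x_1 = 5, x_2 = -2, x_3 = -1

Row-reduce the augmented matrix:
R1 ← R1 / (-19/5).
R2 ← R2 − 18/5·R1.
R3 ← R3 − 13/5·R1.
R2 ← R2 / (-116/95).
R1 ← R1 + 23/38·R2.
R3 ← R3 − 463/95·R2.
R3 ← R3 / (5082/145).
R1 ← R1 + 519/116·R3.
R2 ← R2 + 343/58·R3.
Reading off the reduced rows gives x_1 = 5, x_2 = -2, x_3 = -1.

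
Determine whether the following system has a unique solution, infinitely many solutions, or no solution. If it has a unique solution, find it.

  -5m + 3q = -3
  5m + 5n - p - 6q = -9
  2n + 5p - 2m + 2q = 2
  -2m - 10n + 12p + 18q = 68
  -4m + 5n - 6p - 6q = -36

Row-reduce:
R1 ← R1 / (-5).
R2 ← R2 − 5·R1.
R3 ← R3 + 2·R1.
R4 ← R4 + 2·R1.
R5 ← R5 + 4·R1.
R2 ← R2 / (5).
R3 ← R3 − 2·R2.
R4 ← R4 + 10·R2.
R5 ← R5 − 5·R2.
R3 ← R3 / (27/5).
R2 ← R2 + 1/5·R3.
R4 ← R4 − 10·R3.
R5 ← R5 + 5·R3.
R4 ← R4 / (958/135).
R1 ← R1 + 3/5·R4.
R2 ← R2 + 71/135·R4.
R3 ← R3 − 10/27·R4.
R5 ← R5 + 479/135·R4.
Row 5 reduces to 0 = 1, a contradiction. The system is inconsistent.

no solution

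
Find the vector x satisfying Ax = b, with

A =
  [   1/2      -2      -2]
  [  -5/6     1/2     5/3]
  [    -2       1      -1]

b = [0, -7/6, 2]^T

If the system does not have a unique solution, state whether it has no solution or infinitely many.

Row-reduce the augmented matrix:
R1 ← R1 / (1/2).
R2 ← R2 + 5/6·R1.
R3 ← R3 + 2·R1.
R2 ← R2 / (-17/6).
R1 ← R1 + 4·R2.
R3 ← R3 + 7·R2.
R3 ← R3 / (-83/17).
R1 ← R1 + 28/17·R3.
R2 ← R2 − 10/17·R3.
Reading off the reduced rows gives x_1 = 0, x_2 = 1, x_3 = -1.

x_1 = 0, x_2 = 1, x_3 = -1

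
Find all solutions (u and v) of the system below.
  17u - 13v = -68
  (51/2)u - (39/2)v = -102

infinitely many solutions

Row-reduce:
R1 ← R1 / (17).
R2 ← R2 − 51/2·R1.
Rank is 1 with 2 unknowns, leaving v free.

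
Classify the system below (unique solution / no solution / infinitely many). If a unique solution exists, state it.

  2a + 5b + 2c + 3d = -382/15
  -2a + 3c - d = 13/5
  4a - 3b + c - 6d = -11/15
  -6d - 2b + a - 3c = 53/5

a = -3, b = -3, c = -4/3, d = -3/5

Row-reduce the augmented matrix:
R1 ← R1 / (2).
R2 ← R2 + 2·R1.
R3 ← R3 − 4·R1.
R4 ← R4 − 1·R1.
R2 ← R2 / (5).
R1 ← R1 − 5/2·R2.
R3 ← R3 + 13·R2.
R4 ← R4 + 9/2·R2.
R3 ← R3 / (10).
R1 ← R1 + 3/2·R3.
R2 ← R2 − 1·R3.
R4 ← R4 − 1/2·R3.
R4 ← R4 / (-134/25).
R1 ← R1 + 13/25·R4.
R2 ← R2 − 27/25·R4.
R3 ← R3 + 17/25·R4.
Reading off the reduced rows gives a = -3, b = -3, c = -4/3, d = -3/5.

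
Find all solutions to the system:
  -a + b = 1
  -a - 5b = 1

a = -1, b = 0

From equation 1: a = -1 + b.
Substitute into equation 2 and solve: b = 0.
Then a = -1.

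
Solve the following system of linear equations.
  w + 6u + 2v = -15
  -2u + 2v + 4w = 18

Row-reduce:
R1 ← R1 / (6).
R2 ← R2 + 2·R1.
R2 ← R2 / (8/3).
R1 ← R1 − 1/3·R2.
Rank is 2 with 3 unknowns, leaving w free.

infinitely many solutions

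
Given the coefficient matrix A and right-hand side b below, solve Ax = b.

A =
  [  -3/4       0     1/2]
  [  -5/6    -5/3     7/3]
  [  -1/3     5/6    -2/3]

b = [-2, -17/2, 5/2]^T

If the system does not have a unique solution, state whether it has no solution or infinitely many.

Row-reduce:
R1 ← R1 / (-3/4).
R2 ← R2 + 5/6·R1.
R3 ← R3 + 1/3·R1.
R2 ← R2 / (-5/3).
R3 ← R3 − 5/6·R2.
Row 3 reduces to 0 = 1/4, a contradiction. The system is inconsistent.

no solution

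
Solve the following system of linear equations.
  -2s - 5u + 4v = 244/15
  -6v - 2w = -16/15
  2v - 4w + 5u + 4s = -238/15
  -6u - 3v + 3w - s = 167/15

u = -2, v = 2/5, w = -2/3, s = -7/3

Row-reduce the augmented matrix:
R1 ← R1 / (-5).
R3 ← R3 − 5·R1.
R4 ← R4 + 6·R1.
R2 ← R2 / (-6).
R1 ← R1 + 4/5·R2.
R3 ← R3 − 6·R2.
R4 ← R4 + 39/5·R2.
R3 ← R3 / (-6).
R1 ← R1 − 4/15·R3.
R2 ← R2 − 1/3·R3.
R4 ← R4 − 28/5·R3.
R4 ← R4 / (49/15).
R1 ← R1 − 22/45·R4.
R2 ← R2 − 1/9·R4.
R3 ← R3 + 1/3·R4.
Reading off the reduced rows gives u = -2, v = 2/5, w = -2/3, s = -7/3.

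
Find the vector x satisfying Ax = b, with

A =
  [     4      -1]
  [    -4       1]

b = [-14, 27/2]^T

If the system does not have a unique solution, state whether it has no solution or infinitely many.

no solution

Row-reduce:
R1 ← R1 / (4).
R2 ← R2 + 4·R1.
Row 2 reduces to 0 = -1/2, a contradiction. The system is inconsistent.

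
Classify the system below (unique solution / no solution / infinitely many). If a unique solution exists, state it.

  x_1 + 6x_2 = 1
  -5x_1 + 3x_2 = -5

Row-reduce the augmented matrix:
R2 ← R2 + 5·R1.
R2 ← R2 / (33).
R1 ← R1 − 6·R2.
Reading off the reduced rows gives x_1 = 1, x_2 = 0.

x_1 = 1, x_2 = 0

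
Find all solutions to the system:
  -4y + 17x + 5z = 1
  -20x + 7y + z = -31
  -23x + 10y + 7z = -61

infinitely many solutions

Row-reduce:
R1 ← R1 / (17).
R2 ← R2 + 20·R1.
R3 ← R3 + 23·R1.
R2 ← R2 / (39/17).
R1 ← R1 + 4/17·R2.
R3 ← R3 − 78/17·R2.
Rank is 2 with 3 unknowns, leaving z free.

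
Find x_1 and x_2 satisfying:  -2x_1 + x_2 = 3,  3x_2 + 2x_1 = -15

From equation 1: x_2 = 3 + 2·x_1.
Substitute into equation 2 and solve: x_1 = -3.
Then x_2 = -3.

x_1 = -3, x_2 = -3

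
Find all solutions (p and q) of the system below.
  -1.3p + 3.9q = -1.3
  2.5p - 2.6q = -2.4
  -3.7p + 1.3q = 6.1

p = -2, q = -1

Row-reduce the augmented matrix:
R1 ← R1 / (-13/10).
R2 ← R2 − 5/2·R1.
R3 ← R3 + 37/10·R1.
R2 ← R2 / (49/10).
R1 ← R1 + 3·R2.
R3 ← R3 + 49/5·R2.
R3 reduces to 0 = 0, so the extra equation is consistent.
Reading off the reduced rows gives p = -2, q = -1.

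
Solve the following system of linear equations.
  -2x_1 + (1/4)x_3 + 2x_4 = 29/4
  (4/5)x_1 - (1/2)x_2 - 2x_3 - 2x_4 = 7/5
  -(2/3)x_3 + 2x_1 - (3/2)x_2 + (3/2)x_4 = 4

Row-reduce:
R1 ← R1 / (-2).
R2 ← R2 − 4/5·R1.
R3 ← R3 − 2·R1.
R2 ← R2 / (-1/2).
R3 ← R3 + 3/2·R2.
R3 ← R3 / (317/60).
R1 ← R1 + 1/8·R3.
R2 ← R2 − 19/5·R3.
Rank is 3 with 4 unknowns, leaving x_4 free.

infinitely many solutions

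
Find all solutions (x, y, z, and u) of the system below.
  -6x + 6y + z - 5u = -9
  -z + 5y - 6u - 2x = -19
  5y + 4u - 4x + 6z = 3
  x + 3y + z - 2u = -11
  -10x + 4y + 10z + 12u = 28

x = -2, y = -5, z = 4, u = -1

Row-reduce the augmented matrix:
R1 ← R1 / (-6).
R2 ← R2 + 2·R1.
R3 ← R3 + 4·R1.
R4 ← R4 − 1·R1.
R5 ← R5 + 10·R1.
R2 ← R2 / (3).
R1 ← R1 + 1·R2.
R3 ← R3 − 1·R2.
R4 ← R4 − 4·R2.
R5 ← R5 + 6·R2.
R3 ← R3 / (52/9).
R1 ← R1 + 11/18·R3.
R2 ← R2 + 4/9·R3.
R4 ← R4 − 53/18·R3.
R5 ← R5 − 17/3·R3.
R4 ← R4 / (-159/104).
R1 ← R1 − 33/104·R4.
R2 ← R2 + 10/13·R4.
R3 ← R3 − 79/52·R4.
R5 ← R5 − 159/52·R4.
R5 reduces to 0 = 0, so the extra equation is consistent.
Reading off the reduced rows gives x = -2, y = -5, z = 4, u = -1.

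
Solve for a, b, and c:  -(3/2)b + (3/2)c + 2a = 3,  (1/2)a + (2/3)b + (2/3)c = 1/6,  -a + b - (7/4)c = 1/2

Row-reduce the augmented matrix:
R1 ← R1 / (2).
R2 ← R2 − 1/2·R1.
R3 ← R3 + 1·R1.
R2 ← R2 / (25/24).
R1 ← R1 + 3/4·R2.
R3 ← R3 − 1/4·R2.
R3 ← R3 / (-107/100).
R1 ← R1 − 24/25·R3.
R2 ← R2 − 7/25·R3.
Reading off the reduced rows gives a = 3, b = 0, c = -2.

a = 3, b = 0, c = -2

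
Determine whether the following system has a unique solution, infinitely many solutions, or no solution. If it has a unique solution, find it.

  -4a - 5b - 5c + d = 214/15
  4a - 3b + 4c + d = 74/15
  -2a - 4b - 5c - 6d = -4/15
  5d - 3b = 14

a = -2/3, b = -2, c = 0, d = 8/5

Row-reduce the augmented matrix:
R1 ← R1 / (-4).
R2 ← R2 − 4·R1.
R3 ← R3 + 2·R1.
R2 ← R2 / (-8).
R1 ← R1 − 5/4·R2.
R3 ← R3 + 3/2·R2.
R4 ← R4 + 3·R2.
R3 ← R3 / (-37/16).
R1 ← R1 − 35/32·R3.
R2 ← R2 − 1/8·R3.
R4 ← R4 − 3/8·R3.
R4 ← R4 / (116/37).
R1 ← R1 + 118/37·R4.
R2 ← R2 + 23/37·R4.
R3 ← R3 − 110/37·R4.
Reading off the reduced rows gives a = -2/3, b = -2, c = 0, d = 8/5.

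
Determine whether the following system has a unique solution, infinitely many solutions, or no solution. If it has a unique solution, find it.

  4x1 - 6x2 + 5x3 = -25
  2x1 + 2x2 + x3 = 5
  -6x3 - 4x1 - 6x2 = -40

Row-reduce the augmented matrix:
R1 ← R1 / (4).
R2 ← R2 − 2·R1.
R3 ← R3 + 4·R1.
R2 ← R2 / (5).
R1 ← R1 + 3/2·R2.
R3 ← R3 + 12·R2.
R3 ← R3 / (-23/5).
R1 ← R1 − 4/5·R3.
R2 ← R2 + 3/10·R3.
Reading off the reduced rows gives x1 = -5, x2 = 5, x3 = 5.

x1 = -5, x2 = 5, x3 = 5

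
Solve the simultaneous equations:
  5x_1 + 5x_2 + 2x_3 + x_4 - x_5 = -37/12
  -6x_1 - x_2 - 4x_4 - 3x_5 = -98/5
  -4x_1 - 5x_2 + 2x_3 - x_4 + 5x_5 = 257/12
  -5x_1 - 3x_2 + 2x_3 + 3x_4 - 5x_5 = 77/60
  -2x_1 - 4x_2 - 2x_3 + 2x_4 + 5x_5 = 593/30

Row-reduce the augmented matrix:
R1 ← R1 / (5).
R2 ← R2 + 6·R1.
R3 ← R3 + 4·R1.
R4 ← R4 + 5·R1.
R5 ← R5 + 2·R1.
R2 ← R2 / (5).
R1 ← R1 − 1·R2.
R3 ← R3 + 1·R2.
R4 ← R4 − 2·R2.
R5 ← R5 + 2·R2.
R3 ← R3 / (102/25).
R1 ← R1 + 2/25·R3.
R2 ← R2 − 12/25·R3.
R4 ← R4 − 76/25·R3.
R5 ← R5 + 6/25·R3.
R4 ← R4 / (290/51).
R1 ← R1 − 38/51·R4.
R2 ← R2 + 8/17·R4.
R3 ← R3 + 19/102·R4.
R5 ← R5 − 21/17·R4.
R5 ← R5 / (23/5).
R1 ← R1 − 8/5·R5.
R2 ← R2 + 9/5·R5.
R3 ← R3 − 3/5·R5.
R4 ← R4 + 6/5·R5.
Reading off the reduced rows gives x_1 = 1, x_2 = -12/5, x_3 = 2, x_4 = 9/4, x_5 = 7/3.

x_1 = 1, x_2 = -12/5, x_3 = 2, x_4 = 9/4, x_5 = 7/3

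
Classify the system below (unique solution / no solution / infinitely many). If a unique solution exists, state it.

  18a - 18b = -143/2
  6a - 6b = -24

no solution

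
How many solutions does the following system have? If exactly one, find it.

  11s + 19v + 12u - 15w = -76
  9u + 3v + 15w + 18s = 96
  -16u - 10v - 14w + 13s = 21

Row-reduce:
R1 ← R1 / (12).
R2 ← R2 − 9·R1.
R3 ← R3 + 16·R1.
R2 ← R2 / (-45/4).
R1 ← R1 − 19/12·R2.
R3 ← R3 − 46/3·R2.
R3 ← R3 / (16/9).
R1 ← R1 − 22/9·R3.
R2 ← R2 + 7/3·R3.
Rank is 3 with 4 unknowns, leaving s free.

infinitely many solutions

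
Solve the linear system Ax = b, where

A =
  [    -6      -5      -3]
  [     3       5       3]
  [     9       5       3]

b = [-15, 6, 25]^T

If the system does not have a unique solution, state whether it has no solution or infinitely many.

Row-reduce:
R1 ← R1 / (-6).
R2 ← R2 − 3·R1.
R3 ← R3 − 9·R1.
R2 ← R2 / (5/2).
R1 ← R1 − 5/6·R2.
R3 ← R3 + 5/2·R2.
Row 3 reduces to 0 = 1, a contradiction. The system is inconsistent.

no solution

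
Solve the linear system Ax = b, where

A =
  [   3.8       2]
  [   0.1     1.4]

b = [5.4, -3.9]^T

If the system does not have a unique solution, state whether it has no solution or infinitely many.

Row-reduce the augmented matrix:
R1 ← R1 / (19/5).
R2 ← R2 − 1/10·R1.
R2 ← R2 / (128/95).
R1 ← R1 − 10/19·R2.
Reading off the reduced rows gives x_1 = 3, x_2 = -3.

x_1 = 3, x_2 = -3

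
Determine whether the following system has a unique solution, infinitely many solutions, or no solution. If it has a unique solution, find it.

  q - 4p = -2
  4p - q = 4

Row-reduce:
R1 ← R1 / (-4).
R2 ← R2 − 4·R1.
Row 2 reduces to 0 = 2, a contradiction. The system is inconsistent.

no solution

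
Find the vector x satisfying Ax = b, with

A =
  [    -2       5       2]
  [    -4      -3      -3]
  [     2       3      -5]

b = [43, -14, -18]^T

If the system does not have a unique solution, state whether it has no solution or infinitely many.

x_1 = -4, x_2 = 5, x_3 = 5

Row-reduce the augmented matrix:
R1 ← R1 / (-2).
R2 ← R2 + 4·R1.
R3 ← R3 − 2·R1.
R2 ← R2 / (-13).
R1 ← R1 + 5/2·R2.
R3 ← R3 − 8·R2.
R3 ← R3 / (-95/13).
R1 ← R1 − 9/26·R3.
R2 ← R2 − 7/13·R3.
Reading off the reduced rows gives x_1 = -4, x_2 = 5, x_3 = 5.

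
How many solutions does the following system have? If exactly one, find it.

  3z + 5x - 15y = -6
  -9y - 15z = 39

infinitely many solutions

Row-reduce:
R1 ← R1 / (5).
R2 ← R2 / (-9).
R1 ← R1 + 3·R2.
Rank is 2 with 3 unknowns, leaving z free.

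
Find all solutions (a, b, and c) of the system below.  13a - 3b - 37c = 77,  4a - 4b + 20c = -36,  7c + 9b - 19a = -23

infinitely many solutions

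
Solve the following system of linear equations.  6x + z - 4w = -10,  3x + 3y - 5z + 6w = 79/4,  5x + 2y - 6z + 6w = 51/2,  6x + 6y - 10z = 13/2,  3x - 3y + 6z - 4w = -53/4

x = 1/2, y = -11/4, z = -2, w = 11/4

Row-reduce the augmented matrix:
R1 ← R1 / (6).
R2 ← R2 − 3·R1.
R3 ← R3 − 5·R1.
R4 ← R4 − 6·R1.
R5 ← R5 − 3·R1.
R2 ← R2 / (3).
R3 ← R3 − 2·R2.
R4 ← R4 − 6·R2.
R5 ← R5 + 3·R2.
R3 ← R3 / (-19/6).
R1 ← R1 − 1/6·R3.
R2 ← R2 + 11/6·R3.
R4 ← R4 / (-12).
R1 ← R1 + 26/57·R4.
R2 ← R2 − 20/57·R4.
R3 ← R3 + 24/19·R4.
R5 ← R5 − 6·R4.
R5 reduces to 0 = 0, so the extra equation is consistent.
Reading off the reduced rows gives x = 1/2, y = -11/4, z = -2, w = 11/4.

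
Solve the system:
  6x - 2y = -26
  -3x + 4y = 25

Row-reduce the augmented matrix:
R1 ← R1 / (6).
R2 ← R2 + 3·R1.
R2 ← R2 / (3).
R1 ← R1 + 1/3·R2.
Reading off the reduced rows gives x = -3, y = 4.

x = -3, y = 4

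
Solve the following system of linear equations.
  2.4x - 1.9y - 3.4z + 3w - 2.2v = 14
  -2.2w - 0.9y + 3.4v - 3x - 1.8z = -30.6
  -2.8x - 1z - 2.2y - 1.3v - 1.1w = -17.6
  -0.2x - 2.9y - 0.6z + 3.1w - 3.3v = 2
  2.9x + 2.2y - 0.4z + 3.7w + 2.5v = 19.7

x = 3, y = 6, z = -1, w = 2, v = -4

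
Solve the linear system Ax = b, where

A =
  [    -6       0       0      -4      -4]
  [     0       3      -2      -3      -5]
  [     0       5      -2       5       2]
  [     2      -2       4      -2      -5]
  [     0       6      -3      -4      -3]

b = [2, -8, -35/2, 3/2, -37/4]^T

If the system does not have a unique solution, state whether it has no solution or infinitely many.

Row-reduce the augmented matrix:
R1 ← R1 / (-6).
R4 ← R4 − 2·R1.
R2 ← R2 / (3).
R3 ← R3 − 5·R2.
R4 ← R4 + 2·R2.
R5 ← R5 − 6·R2.
R3 ← R3 / (4/3).
R2 ← R2 + 2/3·R3.
R4 ← R4 − 8/3·R3.
R5 ← R5 − 1·R3.
R4 ← R4 / (-76/3).
R1 ← R1 − 2/3·R4.
R2 ← R2 − 4·R4.
R3 ← R3 − 15/2·R4.
R5 ← R5 + 11/2·R4.
R5 ← R5 / (887/152).
R1 ← R1 + 5/38·R5.
R2 ← R2 + 49/38·R5.
R3 ← R3 + 187/152·R5.
R4 ← R4 − 91/76·R5.
Reading off the reduced rows gives x_1 = 0, x_2 = -2, x_3 = 1/4, x_4 = -2, x_5 = 3/2.

x_1 = 0, x_2 = -2, x_3 = 1/4, x_4 = -2, x_5 = 3/2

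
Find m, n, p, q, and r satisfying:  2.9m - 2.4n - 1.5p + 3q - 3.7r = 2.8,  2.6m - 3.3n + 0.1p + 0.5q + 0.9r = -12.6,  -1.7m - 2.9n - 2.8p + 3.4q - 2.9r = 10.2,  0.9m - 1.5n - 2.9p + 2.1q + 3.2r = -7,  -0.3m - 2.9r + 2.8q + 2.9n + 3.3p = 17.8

Row-reduce the augmented matrix:
R1 ← R1 / (29/10).
R2 ← R2 − 13/5·R1.
R3 ← R3 + 17/10·R1.
R4 ← R4 − 9/10·R1.
R5 ← R5 + 3/10·R1.
R2 ← R2 / (-333/290).
R1 ← R1 + 24/29·R2.
R3 ← R3 + 1249/290·R2.
R4 ← R4 + 219/290·R2.
R5 ← R5 − 769/290·R2.
R3 ← R3 / (-15149/1665).
R1 ← R1 + 173/111·R3.
R2 ← R2 + 419/333·R3.
R4 ← R4 + 3757/1110·R3.
R5 ← R5 − 21583/3330·R3.
R4 ← R4 / (-716621/302980).
R1 ← R1 − 9759/30298·R4.
R2 ← R2 − 1749/30298·R4.
R3 ← R3 + 44527/30298·R4.
R5 ← R5 − 2296291/302980·R4.
R5 ← R5 / (77112016/3583105).
R1 ← R1 − 383489/716621·R5.
R2 ← R2 + 398518/716621·R5.
R3 ← R3 + 2515844/716621·R5.
R4 ← R4 + 2831275/716621·R5.
Reading off the reduced rows gives m = -2, n = 2, p = 0, q = 2, r = -2.

m = -2, n = 2, p = 0, q = 2, r = -2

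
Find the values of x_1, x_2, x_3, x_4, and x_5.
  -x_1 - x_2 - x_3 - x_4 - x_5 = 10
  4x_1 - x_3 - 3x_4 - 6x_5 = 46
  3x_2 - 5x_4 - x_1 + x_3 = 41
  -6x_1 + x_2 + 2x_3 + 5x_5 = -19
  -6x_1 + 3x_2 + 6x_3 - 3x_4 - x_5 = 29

Row-reduce the augmented matrix:
R1 ← R1 / (-1).
R2 ← R2 − 4·R1.
R3 ← R3 + 1·R1.
R4 ← R4 + 6·R1.
R5 ← R5 + 6·R1.
R2 ← R2 / (-4).
R1 ← R1 − 1·R2.
R3 ← R3 − 4·R2.
R4 ← R4 − 7·R2.
R5 ← R5 − 9·R2.
R3 ← R3 / (-3).
R1 ← R1 + 1/4·R3.
R2 ← R2 − 5/4·R3.
R4 ← R4 + 3/4·R3.
R5 ← R5 − 3/4·R3.
R4 ← R4 / (-7/2).
R1 ← R1 − 1/6·R4.
R2 ← R2 + 17/6·R4.
R3 ← R3 − 11/3·R4.
R5 ← R5 + 31/2·R4.
R5 ← R5 / (-13/14).
R1 ← R1 + 20/21·R5.
R2 ← R2 − 46/21·R5.
R3 ← R3 + 61/42·R5.
R4 ← R4 − 17/14·R5.
Reading off the reduced rows gives x_1 = -1, x_2 = 4, x_3 = -2, x_4 = -6, x_5 = -5.

x_1 = -1, x_2 = 4, x_3 = -2, x_4 = -6, x_5 = -5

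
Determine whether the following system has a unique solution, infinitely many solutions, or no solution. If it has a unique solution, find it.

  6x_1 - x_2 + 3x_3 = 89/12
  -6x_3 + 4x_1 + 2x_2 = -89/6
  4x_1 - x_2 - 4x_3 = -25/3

Row-reduce the augmented matrix:
R1 ← R1 / (6).
R2 ← R2 − 4·R1.
R3 ← R3 − 4·R1.
R2 ← R2 / (8/3).
R1 ← R1 + 1/6·R2.
R3 ← R3 + 1/3·R2.
R3 ← R3 / (-7).
R2 ← R2 + 3·R3.
Reading off the reduced rows gives x_1 = 0, x_2 = -2/3, x_3 = 9/4.

x_1 = 0, x_2 = -2/3, x_3 = 9/4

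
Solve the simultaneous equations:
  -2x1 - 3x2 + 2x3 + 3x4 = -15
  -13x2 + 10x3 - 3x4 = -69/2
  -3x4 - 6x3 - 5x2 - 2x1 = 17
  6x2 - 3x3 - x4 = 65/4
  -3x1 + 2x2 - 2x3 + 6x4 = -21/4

Row-reduce the augmented matrix:
R1 ← R1 / (-2).
R3 ← R3 + 2·R1.
R5 ← R5 + 3·R1.
R2 ← R2 / (-13).
R1 ← R1 − 3/2·R2.
R3 ← R3 + 2·R2.
R4 ← R4 − 6·R2.
R5 ← R5 − 13/2·R2.
R3 ← R3 / (-124/13).
R1 ← R1 − 2/13·R3.
R2 ← R2 + 10/13·R3.
R4 ← R4 − 21/13·R3.
R4 ← R4 / (-103/31).
R1 ← R1 + 60/31·R4.
R2 ← R2 − 21/31·R4.
R3 ← R3 − 18/31·R4.
R5 reduces to 0 = 0, so the extra equation is consistent.
Reading off the reduced rows gives x1 = 1/4, x2 = 1, x3 = -11/4, x4 = -2.

x1 = 1/4, x2 = 1, x3 = -11/4, x4 = -2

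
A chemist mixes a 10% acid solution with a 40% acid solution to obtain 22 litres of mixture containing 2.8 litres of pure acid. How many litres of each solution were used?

litres of solution A: 20, litres of solution B: 2

Let a = litres of solution A, b = litres of solution B.
  a + b = 22
  (1/10)a + (2/5)b = 14/5
Row-reduce the augmented matrix:
R2 ← R2 − 1/10·R1.
R2 ← R2 / (3/10).
R1 ← R1 − 1·R2.
Reading off the reduced rows gives a = 20, b = 2.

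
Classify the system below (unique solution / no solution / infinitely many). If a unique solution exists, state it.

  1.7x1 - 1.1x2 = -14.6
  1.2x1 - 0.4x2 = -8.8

x1 = -6, x2 = 4

Row-reduce the augmented matrix:
R1 ← R1 / (17/10).
R2 ← R2 − 6/5·R1.
R2 ← R2 / (32/85).
R1 ← R1 + 11/17·R2.
Reading off the reduced rows gives x1 = -6, x2 = 4.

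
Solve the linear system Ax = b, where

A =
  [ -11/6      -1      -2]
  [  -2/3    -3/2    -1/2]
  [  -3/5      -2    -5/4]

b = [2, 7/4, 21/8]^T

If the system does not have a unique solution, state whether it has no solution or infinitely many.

x_1 = 0, x_2 = -1, x_3 = -1/2

Row-reduce the augmented matrix:
R1 ← R1 / (-11/6).
R2 ← R2 + 2/3·R1.
R3 ← R3 + 3/5·R1.
R2 ← R2 / (-25/22).
R1 ← R1 − 6/11·R2.
R3 ← R3 + 92/55·R2.
R3 ← R3 / (-93/100).
R1 ← R1 − 6/5·R3.
R2 ← R2 + 1/5·R3.
Reading off the reduced rows gives x_1 = 0, x_2 = -1, x_3 = -1/2.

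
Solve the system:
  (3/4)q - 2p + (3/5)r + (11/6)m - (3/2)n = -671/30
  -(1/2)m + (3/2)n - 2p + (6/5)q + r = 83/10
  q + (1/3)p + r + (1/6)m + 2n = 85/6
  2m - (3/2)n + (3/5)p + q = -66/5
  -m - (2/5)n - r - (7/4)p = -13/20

Row-reduce the augmented matrix:
R1 ← R1 / (11/6).
R2 ← R2 + 1/2·R1.
R3 ← R3 − 1/6·R1.
R4 ← R4 − 2·R1.
R5 ← R5 + 1·R1.
R2 ← R2 / (12/11).
R1 ← R1 + 9/11·R2.
R3 ← R3 − 47/22·R2.
R4 ← R4 − 3/22·R2.
R5 ← R5 + 67/55·R2.
R3 ← R3 / (11/2).
R1 ← R1 + 3·R3.
R2 ← R2 + 7/3·R3.
R4 ← R4 − 31/10·R3.
R5 ← R5 + 341/60·R3.
R4 ← R4 / (2269/2200).
R1 ← R1 − 207/440·R4.
R2 ← R2 − 227/440·R4.
R3 ← R3 + 291/880·R4.
R5 ← R5 − 157/1600·R4.
R5 ← R5 / (-381106/510525).
R1 ← R1 − 5614/11345·R5.
R2 ← R2 − 53632/102105·R5.
R3 ← R3 + 1756/6807·R5.
R4 ← R4 + 320/6807·R5.
Reading off the reduced rows gives m = -5, n = 6, p = 3, q = 4, r = -2.

m = -5, n = 6, p = 3, q = 4, r = -2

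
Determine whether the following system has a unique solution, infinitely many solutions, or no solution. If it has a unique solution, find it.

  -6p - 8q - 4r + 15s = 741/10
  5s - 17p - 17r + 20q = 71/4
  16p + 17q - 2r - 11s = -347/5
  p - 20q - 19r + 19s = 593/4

p = -1/4, q = -11/5, r = -5/2, s = 3

Row-reduce the augmented matrix:
R1 ← R1 / (-6).
R2 ← R2 + 17·R1.
R3 ← R3 − 16·R1.
R4 ← R4 − 1·R1.
R2 ← R2 / (128/3).
R1 ← R1 − 4/3·R2.
R3 ← R3 + 13/3·R2.
R4 ← R4 + 64/3·R2.
R3 ← R3 / (-1695/128).
R1 ← R1 − 27/32·R3.
R2 ← R2 + 17/128·R3.
R4 ← R4 + 45/2·R3.
R4 ← R4 / (-4526/113).
R1 ← R1 − 313/1130·R4.
R2 ← R2 + 1918/1695·R4.
R3 ← R3 + 6449/3390·R4.
Reading off the reduced rows gives p = -1/4, q = -11/5, r = -5/2, s = 3.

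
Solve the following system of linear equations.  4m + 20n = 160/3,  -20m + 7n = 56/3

Row-reduce the augmented matrix:
R1 ← R1 / (4).
R2 ← R2 + 20·R1.
R2 ← R2 / (107).
R1 ← R1 − 5·R2.
Reading off the reduced rows gives m = 0, n = 8/3.

m = 0, n = 8/3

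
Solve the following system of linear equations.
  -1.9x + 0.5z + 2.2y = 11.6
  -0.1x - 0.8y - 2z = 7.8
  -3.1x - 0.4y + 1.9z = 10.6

x = -6, y = 1, z = -4

Row-reduce the augmented matrix:
R1 ← R1 / (-19/10).
R2 ← R2 + 1/10·R1.
R3 ← R3 + 31/10·R1.
R2 ← R2 / (-87/95).
R1 ← R1 + 22/19·R2.
R3 ← R3 + 379/95·R2.
R3 ← R3 / (8623/870).
R1 ← R1 − 200/87·R3.
R2 ← R2 − 385/174·R3.
Reading off the reduced rows gives x = -6, y = 1, z = -4.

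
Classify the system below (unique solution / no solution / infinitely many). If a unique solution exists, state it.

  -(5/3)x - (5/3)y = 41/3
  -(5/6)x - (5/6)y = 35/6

no solution

Row-reduce:
R1 ← R1 / (-5/3).
R2 ← R2 + 5/6·R1.
Row 2 reduces to 0 = -1, a contradiction. The system is inconsistent.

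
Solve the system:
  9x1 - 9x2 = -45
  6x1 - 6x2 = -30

infinitely many solutions

Row-reduce:
R1 ← R1 / (9).
R2 ← R2 − 6·R1.
Rank is 1 with 2 unknowns, leaving x2 free.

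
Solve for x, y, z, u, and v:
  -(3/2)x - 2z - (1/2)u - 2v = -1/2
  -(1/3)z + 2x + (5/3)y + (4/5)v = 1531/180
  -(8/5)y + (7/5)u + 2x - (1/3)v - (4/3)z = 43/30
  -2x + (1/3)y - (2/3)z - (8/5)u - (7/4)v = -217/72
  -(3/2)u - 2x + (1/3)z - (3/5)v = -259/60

x = 4/3, y = 7/3, z = -9/4, u = 0, v = 3/2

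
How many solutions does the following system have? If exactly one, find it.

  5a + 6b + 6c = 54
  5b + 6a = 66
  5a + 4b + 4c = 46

Row-reduce the augmented matrix:
R1 ← R1 / (5).
R2 ← R2 − 6·R1.
R3 ← R3 − 5·R1.
R2 ← R2 / (-11/5).
R1 ← R1 − 6/5·R2.
R3 ← R3 + 2·R2.
R3 ← R3 / (50/11).
R1 ← R1 + 30/11·R3.
R2 ← R2 − 36/11·R3.
Reading off the reduced rows gives a = 6, b = 6, c = -2.

a = 6, b = 6, c = -2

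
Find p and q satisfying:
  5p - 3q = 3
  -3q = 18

p = -3, q = -6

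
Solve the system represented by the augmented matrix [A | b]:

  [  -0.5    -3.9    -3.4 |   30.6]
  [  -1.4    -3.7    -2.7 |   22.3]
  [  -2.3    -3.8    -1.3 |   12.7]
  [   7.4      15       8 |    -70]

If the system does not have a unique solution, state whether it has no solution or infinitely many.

Row-reduce the augmented matrix:
R1 ← R1 / (-1/2).
R2 ← R2 + 7/5·R1.
R3 ← R3 + 23/10·R1.
R4 ← R4 − 37/5·R1.
R2 ← R2 / (361/50).
R1 ← R1 − 39/5·R2.
R3 ← R3 − 707/50·R2.
R4 ← R4 + 1068/25·R2.
R3 ← R3 / (355/361).
R1 ← R1 + 205/361·R3.
R2 ← R2 − 341/361·R3.
R4 ← R4 + 710/361·R3.
R4 reduces to 0 = 0, so the extra equation is consistent.
Reading off the reduced rows gives x_1 = 5, x_2 = -5, x_3 = -4.

x_1 = 5, x_2 = -5, x_3 = -4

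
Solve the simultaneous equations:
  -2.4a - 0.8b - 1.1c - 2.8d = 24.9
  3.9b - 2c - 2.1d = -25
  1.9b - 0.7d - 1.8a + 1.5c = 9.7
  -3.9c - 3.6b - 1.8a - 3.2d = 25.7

a = -6, b = -6, c = 5, d = -4

Row-reduce the augmented matrix:
R1 ← R1 / (-12/5).
R3 ← R3 + 9/5·R1.
R4 ← R4 + 9/5·R1.
R2 ← R2 / (39/10).
R1 ← R1 − 1/3·R2.
R3 ← R3 − 5/2·R2.
R4 ← R4 + 3·R2.
R3 ← R3 / (5627/1560).
R1 ← R1 − 589/936·R3.
R2 ← R2 + 20/39·R3.
R4 ← R4 + 2399/520·R3.
R4 ← R4 / (1319/1655).
R1 ← R1 − 287/331·R4.
R2 ← R2 + 49/331·R4.
R3 ← R3 − 252/331·R4.
Reading off the reduced rows gives a = -6, b = -6, c = 5, d = -4.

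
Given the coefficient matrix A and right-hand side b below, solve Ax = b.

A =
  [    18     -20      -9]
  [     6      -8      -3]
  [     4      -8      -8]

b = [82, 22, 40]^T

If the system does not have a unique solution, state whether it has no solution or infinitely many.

x_1 = 6, x_2 = 4, x_3 = -6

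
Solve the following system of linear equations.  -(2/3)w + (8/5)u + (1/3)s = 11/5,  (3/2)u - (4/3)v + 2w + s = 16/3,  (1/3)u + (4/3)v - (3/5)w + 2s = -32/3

infinitely many solutions

Row-reduce:
R1 ← R1 / (8/5).
R2 ← R2 − 3/2·R1.
R3 ← R3 − 1/3·R1.
R2 ← R2 / (-4/3).
R3 ← R3 − 4/3·R2.
R3 ← R3 / (779/360).
R1 ← R1 + 5/12·R3.
R2 ← R2 + 63/32·R3.
Rank is 3 with 4 unknowns, leaving s free.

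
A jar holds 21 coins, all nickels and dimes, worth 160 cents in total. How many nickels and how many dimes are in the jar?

nickels: 10, dimes: 11

Let n = nickels, d = dimes.
  n + d = 21
  5n + 10d = 160
Row-reduce the augmented matrix:
R2 ← R2 − 5·R1.
R2 ← R2 / (5).
R1 ← R1 − 1·R2.
Reading off the reduced rows gives n = 10, d = 11.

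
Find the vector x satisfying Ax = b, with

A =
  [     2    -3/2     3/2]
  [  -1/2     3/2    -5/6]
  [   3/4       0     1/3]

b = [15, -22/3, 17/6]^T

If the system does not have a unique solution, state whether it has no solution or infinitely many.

no solution

Row-reduce:
R1 ← R1 / (2).
R2 ← R2 + 1/2·R1.
R3 ← R3 − 3/4·R1.
R2 ← R2 / (9/8).
R1 ← R1 + 3/4·R2.
R3 ← R3 − 9/16·R2.
Row 3 reduces to 0 = -1, a contradiction. The system is inconsistent.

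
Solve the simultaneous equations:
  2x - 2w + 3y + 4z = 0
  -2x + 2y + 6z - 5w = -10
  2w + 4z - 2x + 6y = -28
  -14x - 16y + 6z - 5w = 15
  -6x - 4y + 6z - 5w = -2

no solution

Row-reduce:
R1 ← R1 / (2).
R2 ← R2 + 2·R1.
R3 ← R3 + 2·R1.
R4 ← R4 + 14·R1.
R5 ← R5 + 6·R1.
R2 ← R2 / (5).
R1 ← R1 − 3/2·R2.
R3 ← R3 − 9·R2.
R4 ← R4 − 5·R2.
R5 ← R5 − 5·R2.
R3 ← R3 / (-10).
R1 ← R1 + 1·R3.
R2 ← R2 − 2·R3.
R4 ← R4 − 24·R3.
R5 ← R5 − 8·R3.
R4 ← R4 / (456/25).
R1 ← R1 + 4/25·R4.
R2 ← R2 − 28/25·R4.
R3 ← R3 + 63/50·R4.
R5 ← R5 − 152/25·R4.
Row 5 reduces to 0 = -1/3, a contradiction. The system is inconsistent.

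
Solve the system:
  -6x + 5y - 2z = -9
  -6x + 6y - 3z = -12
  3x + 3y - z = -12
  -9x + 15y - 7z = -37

no solution

Row-reduce:
R1 ← R1 / (-6).
R2 ← R2 + 6·R1.
R3 ← R3 − 3·R1.
R4 ← R4 + 9·R1.
R1 ← R1 + 5/6·R2.
R3 ← R3 − 11/2·R2.
R4 ← R4 − 15/2·R2.
R3 ← R3 / (7/2).
R1 ← R1 + 1/2·R3.
R2 ← R2 + 1·R3.
R4 ← R4 − 7/2·R3.
Row 4 reduces to 0 = -1, a contradiction. The system is inconsistent.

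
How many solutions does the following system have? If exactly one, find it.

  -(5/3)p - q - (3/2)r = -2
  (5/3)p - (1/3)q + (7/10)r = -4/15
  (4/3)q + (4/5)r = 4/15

no solution

Row-reduce:
R1 ← R1 / (-5/3).
R2 ← R2 − 5/3·R1.
R2 ← R2 / (-4/3).
R1 ← R1 − 3/5·R2.
R3 ← R3 − 4/3·R2.
Row 3 reduces to 0 = -2, a contradiction. The system is inconsistent.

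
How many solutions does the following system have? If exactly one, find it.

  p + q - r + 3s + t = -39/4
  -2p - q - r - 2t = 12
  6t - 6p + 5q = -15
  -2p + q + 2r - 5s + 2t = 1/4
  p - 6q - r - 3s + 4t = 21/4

p = -5/2, q = -3, r = 1, s = -1/4, t = -5/2

Row-reduce the augmented matrix:
R2 ← R2 + 2·R1.
R3 ← R3 + 6·R1.
R4 ← R4 + 2·R1.
R5 ← R5 − 1·R1.
R1 ← R1 − 1·R2.
R3 ← R3 − 11·R2.
R4 ← R4 − 3·R2.
R5 ← R5 + 7·R2.
R3 ← R3 / (27).
R1 ← R1 − 2·R3.
R2 ← R2 + 3·R3.
R4 ← R4 − 9·R3.
R5 ← R5 + 21·R3.
R4 ← R4 / (-1).
R1 ← R1 − 5/9·R4.
R2 ← R2 − 2/3·R4.
R3 ← R3 + 16/9·R4.
R5 ← R5 + 4/3·R4.
R5 ← R5 / (37/3).
R1 ← R1 − 1/9·R5.
R2 ← R2 − 4/3·R5.
R3 ← R3 − 4/9·R5.
Reading off the reduced rows gives p = -5/2, q = -3, r = 1, s = -1/4, t = -5/2.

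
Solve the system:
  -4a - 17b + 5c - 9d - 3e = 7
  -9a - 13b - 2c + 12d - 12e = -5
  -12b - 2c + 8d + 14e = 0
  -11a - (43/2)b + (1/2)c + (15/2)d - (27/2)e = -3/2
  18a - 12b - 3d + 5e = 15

Row-reduce:
R1 ← R1 / (-4).
R2 ← R2 + 9·R1.
R4 ← R4 + 11·R1.
R5 ← R5 − 18·R1.
R2 ← R2 / (101/4).
R1 ← R1 − 17/4·R2.
R3 ← R3 + 12·R2.
R4 ← R4 − 101/4·R2.
R5 ← R5 + 177/2·R2.
R3 ← R3 / (-838/101).
R1 ← R1 − 99/101·R3.
R2 ← R2 + 53/101·R3.
R5 ← R5 + 2418/101·R3.
Swap R4 and R5.
R4 ← R4 / (933/419).
R1 ← R1 + 177/419·R4.
R2 ← R2 + 83/419·R4.
R3 ← R3 + 1178/419·R4.
Rank is 4 with 5 unknowns, leaving e free.

infinitely many solutions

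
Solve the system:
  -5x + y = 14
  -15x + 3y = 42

infinitely many solutions

Row-reduce:
R1 ← R1 / (-5).
R2 ← R2 + 15·R1.
Rank is 1 with 2 unknowns, leaving y free.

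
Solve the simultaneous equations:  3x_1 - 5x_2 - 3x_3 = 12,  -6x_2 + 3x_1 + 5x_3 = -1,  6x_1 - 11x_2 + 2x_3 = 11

Row-reduce:
R1 ← R1 / (3).
R2 ← R2 − 3·R1.
R3 ← R3 − 6·R1.
R2 ← R2 / (-1).
R1 ← R1 + 5/3·R2.
R3 ← R3 + 1·R2.
Rank is 2 with 3 unknowns, leaving x_3 free.

infinitely many solutions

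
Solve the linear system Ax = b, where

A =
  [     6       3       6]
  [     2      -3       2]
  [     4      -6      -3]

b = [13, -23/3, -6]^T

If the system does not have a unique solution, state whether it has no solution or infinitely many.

x_1 = 2, x_2 = 3, x_3 = -4/3

Row-reduce the augmented matrix:
R1 ← R1 / (6).
R2 ← R2 − 2·R1.
R3 ← R3 − 4·R1.
R2 ← R2 / (-4).
R1 ← R1 − 1/2·R2.
R3 ← R3 + 8·R2.
R3 ← R3 / (-7).
R1 ← R1 − 1·R3.
Reading off the reduced rows gives x_1 = 2, x_2 = 3, x_3 = -4/3.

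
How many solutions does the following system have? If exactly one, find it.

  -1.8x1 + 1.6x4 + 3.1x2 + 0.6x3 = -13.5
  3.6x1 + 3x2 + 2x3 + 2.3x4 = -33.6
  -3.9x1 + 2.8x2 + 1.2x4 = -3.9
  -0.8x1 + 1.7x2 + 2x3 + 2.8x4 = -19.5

x1 = -3, x2 = -3, x3 = 0, x4 = -6

Row-reduce the augmented matrix:
R1 ← R1 / (-9/5).
R2 ← R2 − 18/5·R1.
R3 ← R3 + 39/10·R1.
R4 ← R4 + 4/5·R1.
R2 ← R2 / (46/5).
R1 ← R1 + 31/18·R2.
R3 ← R3 + 47/12·R2.
R4 ← R4 − 29/90·R2.
R3 ← R3 / (43/690).
R1 ← R1 − 55/207·R3.
R2 ← R2 − 8/23·R3.
R4 ← R4 − 1678/1035·R3.
R4 ← R4 / (-259/5160).
R1 ← R1 + 23/129·R4.
R2 ← R2 − 31/172·R4.
R3 ← R3 − 413/344·R4.
Reading off the reduced rows gives x1 = -3, x2 = -3, x3 = 0, x4 = -6.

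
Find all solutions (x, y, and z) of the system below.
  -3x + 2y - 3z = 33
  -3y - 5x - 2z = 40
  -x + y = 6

x = -6, y = 0, z = -5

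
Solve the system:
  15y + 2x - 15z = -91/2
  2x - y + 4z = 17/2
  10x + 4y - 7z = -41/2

x = -1/4, y = -1, z = 2

Row-reduce the augmented matrix:
R1 ← R1 / (2).
R2 ← R2 − 2·R1.
R3 ← R3 − 10·R1.
R2 ← R2 / (-16).
R1 ← R1 − 15/2·R2.
R3 ← R3 + 71·R2.
R3 ← R3 / (-261/16).
R1 ← R1 − 45/32·R3.
R2 ← R2 + 19/16·R3.
Reading off the reduced rows gives x = -1/4, y = -1, z = 2.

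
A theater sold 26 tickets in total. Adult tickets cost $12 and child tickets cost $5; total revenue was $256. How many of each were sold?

Let a = adult tickets, c = child tickets.
  a + c = 26
  12a + 5c = 256
Row-reduce the augmented matrix:
R2 ← R2 − 12·R1.
R2 ← R2 / (-7).
R1 ← R1 − 1·R2.
Reading off the reduced rows gives a = 18, c = 8.

adult tickets: 18, child tickets: 8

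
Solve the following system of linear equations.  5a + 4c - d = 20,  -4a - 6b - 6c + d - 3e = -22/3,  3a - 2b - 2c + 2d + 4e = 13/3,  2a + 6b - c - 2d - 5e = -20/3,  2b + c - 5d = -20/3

Row-reduce the augmented matrix:
R1 ← R1 / (5).
R2 ← R2 + 4·R1.
R3 ← R3 − 3·R1.
R4 ← R4 − 2·R1.
R2 ← R2 / (-6).
R3 ← R3 + 2·R2.
R4 ← R4 − 6·R2.
R5 ← R5 − 2·R2.
R3 ← R3 / (-52/15).
R1 ← R1 − 4/5·R3.
R2 ← R2 − 7/15·R3.
R4 ← R4 + 27/5·R3.
R5 ← R5 − 1/15·R3.
R4 ← R4 / (-139/26).
R1 ← R1 − 5/13·R4.
R2 ← R2 − 4/13·R4.
R3 ← R3 + 19/26·R4.
R5 ← R5 + 127/26·R4.
R5 ← R5 / (3759/278).
R1 ← R1 − 5/278·R5.
R2 ← R2 − 147/556·R5.
R3 ← R3 − 199/278·R5.
R4 ← R4 − 821/278·R5.
Reading off the reduced rows gives a = 7/3, b = -2, c = 7/3, d = 1, e = -1.

a = 7/3, b = -2, c = 7/3, d = 1, e = -1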